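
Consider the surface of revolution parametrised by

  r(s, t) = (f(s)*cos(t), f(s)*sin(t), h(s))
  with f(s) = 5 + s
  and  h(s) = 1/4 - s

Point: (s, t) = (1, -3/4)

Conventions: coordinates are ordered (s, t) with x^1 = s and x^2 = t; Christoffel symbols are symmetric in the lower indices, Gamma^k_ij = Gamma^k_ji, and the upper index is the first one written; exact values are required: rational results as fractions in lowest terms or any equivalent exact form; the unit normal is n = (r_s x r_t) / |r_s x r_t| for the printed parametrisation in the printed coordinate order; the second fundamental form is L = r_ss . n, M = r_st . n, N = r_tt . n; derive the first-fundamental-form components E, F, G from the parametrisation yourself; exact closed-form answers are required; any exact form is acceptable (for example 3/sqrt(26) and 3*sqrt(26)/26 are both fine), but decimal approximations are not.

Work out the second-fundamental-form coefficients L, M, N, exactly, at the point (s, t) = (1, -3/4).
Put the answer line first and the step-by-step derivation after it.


Answer: L = 0, M = 0, N = -3*sqrt(2)

f = 6, f' = 1, f'' = 0, h' = -1, h'' = 0
E = 2, F = 0, G = 36; answer radicand W^2 = 2
unnormalised second-form numerators: l = 0, m = 0, n = -6; L = l/sqrt(2), and similarly M = m/sqrt(W^2), N = n/sqrt(W^2)


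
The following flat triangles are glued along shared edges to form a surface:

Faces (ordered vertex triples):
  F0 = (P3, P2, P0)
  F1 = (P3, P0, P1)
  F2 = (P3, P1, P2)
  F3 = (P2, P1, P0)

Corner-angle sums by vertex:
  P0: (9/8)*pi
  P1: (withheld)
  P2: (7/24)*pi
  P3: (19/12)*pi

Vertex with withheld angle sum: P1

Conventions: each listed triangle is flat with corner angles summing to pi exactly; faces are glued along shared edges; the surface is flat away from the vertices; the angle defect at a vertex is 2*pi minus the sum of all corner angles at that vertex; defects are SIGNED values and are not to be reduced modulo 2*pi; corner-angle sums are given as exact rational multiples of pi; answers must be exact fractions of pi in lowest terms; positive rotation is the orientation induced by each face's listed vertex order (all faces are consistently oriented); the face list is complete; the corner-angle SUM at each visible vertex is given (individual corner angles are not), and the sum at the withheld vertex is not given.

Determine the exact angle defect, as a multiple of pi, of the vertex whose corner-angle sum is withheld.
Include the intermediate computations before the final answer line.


V = 4, E = 6, F = 4; chi = V - E + F = 2
Gauss-Bonnet: total defect = 2*pi*chi = 4*pi; visible defects sum to 3*pi

Answer: defect(P1) = pi


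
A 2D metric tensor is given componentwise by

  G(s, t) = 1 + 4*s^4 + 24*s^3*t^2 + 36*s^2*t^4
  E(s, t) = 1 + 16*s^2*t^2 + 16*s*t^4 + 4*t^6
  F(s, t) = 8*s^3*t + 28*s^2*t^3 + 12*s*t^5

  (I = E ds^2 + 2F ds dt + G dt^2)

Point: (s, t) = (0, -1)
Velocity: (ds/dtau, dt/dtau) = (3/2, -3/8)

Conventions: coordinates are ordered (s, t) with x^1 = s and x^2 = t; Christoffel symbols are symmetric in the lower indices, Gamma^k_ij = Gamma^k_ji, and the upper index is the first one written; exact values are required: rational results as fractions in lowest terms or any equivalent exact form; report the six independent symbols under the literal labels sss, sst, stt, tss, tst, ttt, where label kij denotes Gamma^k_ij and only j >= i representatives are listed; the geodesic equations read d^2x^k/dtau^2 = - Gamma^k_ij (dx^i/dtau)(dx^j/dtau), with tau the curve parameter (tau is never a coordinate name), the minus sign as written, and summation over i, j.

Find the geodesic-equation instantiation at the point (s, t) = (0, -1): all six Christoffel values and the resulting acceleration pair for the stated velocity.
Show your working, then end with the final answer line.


E = 5, F = 0, G = 1 at the point
E_s = 16, E_t = -24, F_s = -12, F_t = 0, G_s = 0, G_t = 0
EG - F^2 = 5;  g^inv = (1/5) * [[1, 0], [0, 5]]
first-kind symbols [ij,l] = (1/2)(d_i g_jl + d_j g_il - d_l g_ij): [ss,s] = E_s/2 = 8, [ss,t] = F_s - E_t/2 = 0, [st,s] = E_t/2 = -12, [st,t] = G_s/2 = 0, [tt,s] = F_t - G_s/2 = 0, [tt,t] = G_t/2 = 0
Gamma^s_ij = (G*[ij,s] - F*[ij,t])/(EG - F^2), Gamma^t_ij = (E*[ij,t] - F*[ij,s])/(EG - F^2)
Gamma_sss = 8/5, Gamma_sst = -12/5, Gamma_stt = 0, Gamma_tss = 0, Gamma_tst = 0, Gamma_ttt = 0
d^2s/dtau^2 = -(Gamma_sss*(3/2)^2 + 2*Gamma_sst*(3/2)*(-3/8) + Gamma_stt*(-3/8)^2) = -63/10
d^2t/dtau^2 = -(Gamma_tss*(3/2)^2 + 2*Gamma_tst*(3/2)*(-3/8) + Gamma_ttt*(-3/8)^2) = 0

Answer: Gamma_sss = 8/5, Gamma_sst = -12/5, Gamma_stt = 0, Gamma_tss = 0, Gamma_tst = 0, Gamma_ttt = 0; accelerations (d^2s/dtau^2, d^2t/dtau^2) = (-63/10, 0)


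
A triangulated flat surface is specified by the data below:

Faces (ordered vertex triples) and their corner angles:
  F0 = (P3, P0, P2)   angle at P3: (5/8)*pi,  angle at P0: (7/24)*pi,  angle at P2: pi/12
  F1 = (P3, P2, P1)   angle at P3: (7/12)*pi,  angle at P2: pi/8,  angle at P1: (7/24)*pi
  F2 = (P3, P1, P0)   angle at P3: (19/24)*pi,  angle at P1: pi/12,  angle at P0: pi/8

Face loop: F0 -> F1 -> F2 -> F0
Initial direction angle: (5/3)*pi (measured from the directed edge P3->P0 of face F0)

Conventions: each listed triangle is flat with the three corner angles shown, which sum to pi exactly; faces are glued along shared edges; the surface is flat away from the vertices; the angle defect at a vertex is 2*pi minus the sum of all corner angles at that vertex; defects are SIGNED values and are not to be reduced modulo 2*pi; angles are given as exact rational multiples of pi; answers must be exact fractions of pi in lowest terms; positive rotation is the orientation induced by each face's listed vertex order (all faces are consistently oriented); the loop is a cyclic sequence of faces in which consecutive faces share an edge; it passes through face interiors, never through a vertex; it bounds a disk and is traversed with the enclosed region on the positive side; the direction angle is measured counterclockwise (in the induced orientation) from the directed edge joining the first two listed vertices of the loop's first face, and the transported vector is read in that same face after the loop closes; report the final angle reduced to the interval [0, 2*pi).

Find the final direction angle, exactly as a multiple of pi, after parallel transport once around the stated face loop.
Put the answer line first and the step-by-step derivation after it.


Answer: final direction angle = (5/3)*pi

enclosed vertex P3: corner angles sum to 2*pi, defect = 2*pi - 2*pi = 0
summing the enclosed defects onto the initial angle, mod 2*pi in the induced orientation:
final angle = (5/3)*pi + 0 = (5/3)*pi (mod 2*pi)


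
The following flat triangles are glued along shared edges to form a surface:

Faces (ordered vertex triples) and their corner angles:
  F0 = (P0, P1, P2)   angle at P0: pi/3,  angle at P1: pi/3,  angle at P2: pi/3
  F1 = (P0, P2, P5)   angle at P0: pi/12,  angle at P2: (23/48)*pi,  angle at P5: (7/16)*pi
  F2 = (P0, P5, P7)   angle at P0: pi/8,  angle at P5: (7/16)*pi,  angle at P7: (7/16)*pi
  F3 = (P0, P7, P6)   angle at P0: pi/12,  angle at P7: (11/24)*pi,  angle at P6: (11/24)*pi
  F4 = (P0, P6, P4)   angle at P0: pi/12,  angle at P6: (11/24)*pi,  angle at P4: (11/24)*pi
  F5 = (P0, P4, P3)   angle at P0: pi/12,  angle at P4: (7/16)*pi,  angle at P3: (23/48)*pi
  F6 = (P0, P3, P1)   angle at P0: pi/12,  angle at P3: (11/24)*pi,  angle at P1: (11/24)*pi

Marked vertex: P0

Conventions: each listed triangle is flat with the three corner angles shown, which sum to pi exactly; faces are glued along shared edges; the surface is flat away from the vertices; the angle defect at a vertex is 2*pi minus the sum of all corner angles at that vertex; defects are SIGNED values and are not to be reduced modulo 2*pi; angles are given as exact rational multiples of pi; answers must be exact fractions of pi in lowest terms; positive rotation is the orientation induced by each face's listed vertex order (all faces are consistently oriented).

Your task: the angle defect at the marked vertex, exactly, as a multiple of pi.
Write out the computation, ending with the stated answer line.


Sum of corner angles at P0: (7/8)*pi
defect = 2*pi - (7/8)*pi

Answer: defect(P0) = (9/8)*pi


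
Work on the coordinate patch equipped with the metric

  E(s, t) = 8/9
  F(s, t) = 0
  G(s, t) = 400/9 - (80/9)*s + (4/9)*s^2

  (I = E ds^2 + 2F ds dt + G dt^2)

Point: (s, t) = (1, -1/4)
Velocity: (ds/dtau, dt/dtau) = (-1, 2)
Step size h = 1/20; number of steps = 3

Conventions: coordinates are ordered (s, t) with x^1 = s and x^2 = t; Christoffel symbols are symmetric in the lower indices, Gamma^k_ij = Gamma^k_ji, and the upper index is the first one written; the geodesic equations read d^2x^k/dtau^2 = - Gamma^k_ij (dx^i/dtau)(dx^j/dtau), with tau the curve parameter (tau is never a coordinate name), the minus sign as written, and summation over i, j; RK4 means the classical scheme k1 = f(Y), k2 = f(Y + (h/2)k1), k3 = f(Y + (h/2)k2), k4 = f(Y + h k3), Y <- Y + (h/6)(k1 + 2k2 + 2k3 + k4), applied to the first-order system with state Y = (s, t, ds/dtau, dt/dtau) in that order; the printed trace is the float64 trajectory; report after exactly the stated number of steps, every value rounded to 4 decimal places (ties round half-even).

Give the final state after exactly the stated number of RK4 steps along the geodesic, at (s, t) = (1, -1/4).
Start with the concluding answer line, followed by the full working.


Answer: s = 0.6529, t = 0.0409, ds/dtau = -3.5787, dt/dtau = 1.8542

f(Y) = (ds/dtau, dt/dtau, -Gamma^s_ij Y'^i Y'^j, -Gamma^t_ij Y'^i Y'^j) with the Gammas evaluated at the stage position; h = 0.050000; intermediate values shown to 6 dp
step 0: s = 1.0000, t = -0.2500, ds/dtau = -1.0000, dt/dtau = 2.0000
step 1:
  k1: at (s, t) = (1.000000, -0.250000), (ds/dtau, dt/dtau) = (-1.000000, 2.000000); Gamma_sss = 0.000000, Gamma_sst = 0.000000, Gamma_stt = 4.500000, Gamma_tss = 0.000000, Gamma_tst = -0.111111, Gamma_ttt = 0.000000; k1 = (-1.000000, 2.000000, -18.000000, -0.444444)
  k2: at (s, t) = (0.975000, -0.200000), (ds/dtau, dt/dtau) = (-1.450000, 1.988889); Gamma_sss = 0.000000, Gamma_sst = 0.000000, Gamma_stt = 4.512500, Gamma_tss = 0.000000, Gamma_tst = -0.110803, Gamma_ttt = 0.000000; k2 = (-1.450000, 1.988889, -17.850002, -0.639089)
  k3: at (s, t) = (0.963750, -0.200278), (ds/dtau, dt/dtau) = (-1.446250, 1.984023); Gamma_sss = 0.000000, Gamma_sst = 0.000000, Gamma_stt = 4.518125, Gamma_tss = 0.000000, Gamma_tst = -0.110665, Gamma_ttt = 0.000000; k3 = (-1.446250, 1.984023, -17.784905, -0.635085)
  k4: at (s, t) = (0.927687, -0.150799), (ds/dtau, dt/dtau) = (-1.889245, 1.968246); Gamma_sss = 0.000000, Gamma_sst = 0.000000, Gamma_stt = 4.536156, Gamma_tss = 0.000000, Gamma_tst = -0.110225, Gamma_ttt = 0.000000; k4 = (-1.889245, 1.968246, -17.573030, -0.819747)
  Y <- Y + (h/6)(k1 + 2k2 + 2k3 + k4): s = 0.9277, t = -0.1507, ds/dtau = -1.8904, dt/dtau = 1.9682
step 2:
  k1: at (s, t) = (0.927652, -0.150716), (ds/dtau, dt/dtau) = (-1.890357, 1.968229); Gamma_sss = 0.000000, Gamma_sst = 0.000000, Gamma_stt = 4.536174, Gamma_tss = 0.000000, Gamma_tst = -0.110225, Gamma_ttt = 0.000000; k1 = (-1.890357, 1.968229, -17.572797, -0.820219)
  k2: at (s, t) = (0.880393, -0.101510), (ds/dtau, dt/dtau) = (-2.329677, 1.947723); Gamma_sss = 0.000000, Gamma_sst = 0.000000, Gamma_stt = 4.559803, Gamma_tss = 0.000000, Gamma_tst = -0.109654, Gamma_ttt = 0.000000; k2 = (-2.329677, 1.947723, -17.298190, -0.995123)
  k3: at (s, t) = (0.869410, -0.102023), (ds/dtau, dt/dtau) = (-2.322812, 1.943351); Gamma_sss = 0.000000, Gamma_sst = 0.000000, Gamma_stt = 4.565295, Gamma_tss = 0.000000, Gamma_tst = -0.109522, Gamma_ttt = 0.000000; k3 = (-2.322812, 1.943351, -17.241348, -0.988772)
  k4: at (s, t) = (0.811512, -0.053549), (ds/dtau, dt/dtau) = (-2.752424, 1.918790); Gamma_sss = 0.000000, Gamma_sst = 0.000000, Gamma_stt = 4.594244, Gamma_tss = 0.000000, Gamma_tst = -0.108832, Gamma_ttt = 0.000000; k4 = (-2.752424, 1.918790, -16.914886, -1.149553)
  Y <- Y + (h/6)(k1 + 2k2 + 2k3 + k4): s = 0.8114, t = -0.0535, ds/dtau = -2.7534, dt/dtau = 1.9187
step 3:
  k1: at (s, t) = (0.811421, -0.053473), (ds/dtau, dt/dtau) = (-2.753413, 1.918749); Gamma_sss = 0.000000, Gamma_sst = 0.000000, Gamma_stt = 4.594290, Gamma_tss = 0.000000, Gamma_tst = -0.108831, Gamma_ttt = 0.000000; k1 = (-2.753413, 1.918749, -16.914329, -1.149930)
  k2: at (s, t) = (0.742585, -0.005504), (ds/dtau, dt/dtau) = (-3.176272, 1.890001); Gamma_sss = 0.000000, Gamma_sst = 0.000000, Gamma_stt = 4.628707, Gamma_tss = 0.000000, Gamma_tst = -0.108022, Gamma_ttt = 0.000000; k2 = (-3.176272, 1.890001, -16.534221, -1.296940)
  k3: at (s, t) = (0.732014, -0.006223), (ds/dtau, dt/dtau) = (-3.166769, 1.886326); Gamma_sss = 0.000000, Gamma_sst = 0.000000, Gamma_stt = 4.633993, Gamma_tss = 0.000000, Gamma_tst = -0.107898, Gamma_ttt = 0.000000; k3 = (-3.166769, 1.886326, -16.488787, -1.289073)
  k4: at (s, t) = (0.653082, 0.040843), (ds/dtau, dt/dtau) = (-3.577853, 1.854295); Gamma_sss = 0.000000, Gamma_sst = 0.000000, Gamma_stt = 4.673459, Gamma_tss = 0.000000, Gamma_tst = -0.106987, Gamma_ttt = 0.000000; k4 = (-3.577853, 1.854295, -16.069276, -1.419590)
  Y <- Y + (h/6)(k1 + 2k2 + 2k3 + k4): s = 0.6529, t = 0.0409, ds/dtau = -3.5787, dt/dtau = 1.8542


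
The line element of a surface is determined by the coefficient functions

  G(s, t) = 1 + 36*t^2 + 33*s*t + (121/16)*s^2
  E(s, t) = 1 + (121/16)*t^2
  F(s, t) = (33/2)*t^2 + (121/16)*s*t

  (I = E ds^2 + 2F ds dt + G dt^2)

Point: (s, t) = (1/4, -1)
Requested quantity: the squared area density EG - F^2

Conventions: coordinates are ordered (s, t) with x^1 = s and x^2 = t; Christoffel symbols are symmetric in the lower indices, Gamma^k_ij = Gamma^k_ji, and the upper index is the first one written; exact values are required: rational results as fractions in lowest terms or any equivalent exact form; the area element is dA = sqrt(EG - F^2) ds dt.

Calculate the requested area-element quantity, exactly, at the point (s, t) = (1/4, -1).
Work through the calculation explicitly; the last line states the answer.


E = 137/16, F = 935/64, G = 7481/256; EG - F^2 = 9417/256

Answer: EG - F^2 = 9417/256


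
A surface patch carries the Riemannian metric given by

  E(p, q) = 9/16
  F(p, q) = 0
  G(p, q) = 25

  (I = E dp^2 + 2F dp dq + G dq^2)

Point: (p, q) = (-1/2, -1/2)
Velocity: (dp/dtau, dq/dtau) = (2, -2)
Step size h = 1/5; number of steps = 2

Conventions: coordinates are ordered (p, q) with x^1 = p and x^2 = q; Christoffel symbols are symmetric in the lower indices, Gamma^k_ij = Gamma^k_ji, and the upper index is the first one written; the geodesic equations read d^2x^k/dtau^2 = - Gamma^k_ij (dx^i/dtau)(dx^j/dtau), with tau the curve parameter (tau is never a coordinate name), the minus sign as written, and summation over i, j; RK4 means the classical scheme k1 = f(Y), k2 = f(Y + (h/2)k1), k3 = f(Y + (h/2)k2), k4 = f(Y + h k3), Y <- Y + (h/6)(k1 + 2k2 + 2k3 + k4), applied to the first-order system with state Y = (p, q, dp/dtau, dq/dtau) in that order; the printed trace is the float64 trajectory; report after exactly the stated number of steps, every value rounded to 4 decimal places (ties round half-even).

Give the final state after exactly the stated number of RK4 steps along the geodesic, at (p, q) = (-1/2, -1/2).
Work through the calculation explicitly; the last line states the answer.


f(Y) = (dp/dtau, dq/dtau, -Gamma^p_ij Y'^i Y'^j, -Gamma^q_ij Y'^i Y'^j) with the Gammas evaluated at the stage position; h = 0.200000; intermediate values shown to 6 dp
step 0: p = -0.5000, q = -0.5000, dp/dtau = 2.0000, dq/dtau = -2.0000
step 1:
  k1: at (p, q) = (-0.500000, -0.500000), (dp/dtau, dq/dtau) = (2.000000, -2.000000); Gamma_ppp = 0.000000, Gamma_ppq = 0.000000, Gamma_pqq = 0.000000, Gamma_qpp = 0.000000, Gamma_qpq = 0.000000, Gamma_qqq = 0.000000; k1 = (2.000000, -2.000000, 0.000000, 0.000000)
  k2: at (p, q) = (-0.300000, -0.700000), (dp/dtau, dq/dtau) = (2.000000, -2.000000); Gamma_ppp = 0.000000, Gamma_ppq = 0.000000, Gamma_pqq = 0.000000, Gamma_qpp = 0.000000, Gamma_qpq = 0.000000, Gamma_qqq = 0.000000; k2 = (2.000000, -2.000000, 0.000000, 0.000000)
  k3: at (p, q) = (-0.300000, -0.700000), (dp/dtau, dq/dtau) = (2.000000, -2.000000); Gamma_ppp = 0.000000, Gamma_ppq = 0.000000, Gamma_pqq = 0.000000, Gamma_qpp = 0.000000, Gamma_qpq = 0.000000, Gamma_qqq = 0.000000; k3 = (2.000000, -2.000000, 0.000000, 0.000000)
  k4: at (p, q) = (-0.100000, -0.900000), (dp/dtau, dq/dtau) = (2.000000, -2.000000); Gamma_ppp = 0.000000, Gamma_ppq = 0.000000, Gamma_pqq = 0.000000, Gamma_qpp = 0.000000, Gamma_qpq = 0.000000, Gamma_qqq = 0.000000; k4 = (2.000000, -2.000000, 0.000000, 0.000000)
  Y <- Y + (h/6)(k1 + 2k2 + 2k3 + k4): p = -0.1000, q = -0.9000, dp/dtau = 2.0000, dq/dtau = -2.0000
step 2:
  k1: at (p, q) = (-0.100000, -0.900000), (dp/dtau, dq/dtau) = (2.000000, -2.000000); Gamma_ppp = 0.000000, Gamma_ppq = 0.000000, Gamma_pqq = 0.000000, Gamma_qpp = 0.000000, Gamma_qpq = 0.000000, Gamma_qqq = 0.000000; k1 = (2.000000, -2.000000, 0.000000, 0.000000)
  k2: at (p, q) = (0.100000, -1.100000), (dp/dtau, dq/dtau) = (2.000000, -2.000000); Gamma_ppp = 0.000000, Gamma_ppq = 0.000000, Gamma_pqq = 0.000000, Gamma_qpp = 0.000000, Gamma_qpq = 0.000000, Gamma_qqq = 0.000000; k2 = (2.000000, -2.000000, 0.000000, 0.000000)
  k3: at (p, q) = (0.100000, -1.100000), (dp/dtau, dq/dtau) = (2.000000, -2.000000); Gamma_ppp = 0.000000, Gamma_ppq = 0.000000, Gamma_pqq = 0.000000, Gamma_qpp = 0.000000, Gamma_qpq = 0.000000, Gamma_qqq = 0.000000; k3 = (2.000000, -2.000000, 0.000000, 0.000000)
  k4: at (p, q) = (0.300000, -1.300000), (dp/dtau, dq/dtau) = (2.000000, -2.000000); Gamma_ppp = 0.000000, Gamma_ppq = 0.000000, Gamma_pqq = 0.000000, Gamma_qpp = 0.000000, Gamma_qpq = 0.000000, Gamma_qqq = 0.000000; k4 = (2.000000, -2.000000, 0.000000, 0.000000)
  Y <- Y + (h/6)(k1 + 2k2 + 2k3 + k4): p = 0.3000, q = -1.3000, dp/dtau = 2.0000, dq/dtau = -2.0000

Answer: p = 0.3000, q = -1.3000, dp/dtau = 2.0000, dq/dtau = -2.0000


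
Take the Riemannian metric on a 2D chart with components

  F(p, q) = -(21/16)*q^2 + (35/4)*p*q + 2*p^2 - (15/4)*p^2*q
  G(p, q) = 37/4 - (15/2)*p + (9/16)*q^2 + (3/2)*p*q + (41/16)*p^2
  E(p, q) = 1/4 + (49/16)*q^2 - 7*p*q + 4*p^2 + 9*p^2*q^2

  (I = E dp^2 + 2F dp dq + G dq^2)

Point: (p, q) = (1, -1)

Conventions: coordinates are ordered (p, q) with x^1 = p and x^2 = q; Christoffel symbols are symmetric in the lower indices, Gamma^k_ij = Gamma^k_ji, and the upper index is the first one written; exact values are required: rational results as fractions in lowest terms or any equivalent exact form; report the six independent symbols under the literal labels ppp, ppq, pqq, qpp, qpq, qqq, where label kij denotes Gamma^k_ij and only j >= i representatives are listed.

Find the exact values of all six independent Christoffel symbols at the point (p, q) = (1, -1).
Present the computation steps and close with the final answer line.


E = 373/16, F = -69/16, G = 27/8 at the point
E_p = 33, E_q = -249/8, F_p = 11/4, F_q = 61/8, G_p = -31/8, G_q = 3/8
EG - F^2 = 15381/256;  g^inv = (256/15381) * [[27/8, 69/16], [69/16, 373/16]]
first-kind symbols [ij,l] = (1/2)(d_i g_jl + d_j g_il - d_l g_ij): [pp,p] = E_p/2 = 33/2, [pp,q] = F_p - E_q/2 = 293/16, [pq,p] = E_q/2 = -249/16, [pq,q] = G_p/2 = -31/16, [qq,p] = F_q - G_p/2 = 153/16, [qq,q] = G_q/2 = 3/16
Gamma^p_ij = (G*[ij,p] - F*[ij,q])/(EG - F^2), Gamma^q_ij = (E*[ij,q] - F*[ij,p])/(EG - F^2)

Answer: Gamma_ppp = 11491/5127, Gamma_ppq = -5195/5127, Gamma_pqq = 941/1709, Gamma_qpp = 127505/15381, Gamma_qpq = -28744/15381, Gamma_qqq = 3892/5127


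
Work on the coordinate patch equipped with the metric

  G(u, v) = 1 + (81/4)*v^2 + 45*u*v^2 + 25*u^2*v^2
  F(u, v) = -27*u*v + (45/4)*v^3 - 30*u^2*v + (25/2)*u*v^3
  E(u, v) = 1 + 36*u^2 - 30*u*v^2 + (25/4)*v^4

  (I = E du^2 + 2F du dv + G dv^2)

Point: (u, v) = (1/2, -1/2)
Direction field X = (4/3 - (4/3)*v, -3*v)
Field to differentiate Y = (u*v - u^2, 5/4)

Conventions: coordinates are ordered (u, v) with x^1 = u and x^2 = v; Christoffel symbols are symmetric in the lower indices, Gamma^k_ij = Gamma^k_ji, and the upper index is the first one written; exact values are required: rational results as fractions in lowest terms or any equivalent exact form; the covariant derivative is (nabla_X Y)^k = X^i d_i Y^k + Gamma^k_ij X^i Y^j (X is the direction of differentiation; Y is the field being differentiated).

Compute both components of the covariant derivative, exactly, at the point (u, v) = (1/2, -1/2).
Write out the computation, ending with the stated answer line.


E = 425/64, F = 133/16, G = 53/4 at the point
E_u = 57/2, E_v = 95/8, F_u = 431/16, F_v = -63/8, G_u = 35/2, G_v = -49
EG - F^2 = 1209/64;  g^inv = (64/1209) * [[53/4, -133/16], [-133/16, 425/64]]
first-kind symbols [ij,l] = (1/2)(d_i g_jl + d_j g_il - d_l g_ij): [uu,u] = E_u/2 = 57/4, [uu,v] = F_u - E_v/2 = 21, [uv,u] = E_v/2 = 95/16, [uv,v] = G_u/2 = 35/4, [vv,u] = F_v - G_u/2 = -133/8, [vv,v] = G_v/2 = -49/2
Gamma^u_ij = (G*[ij,u] - F*[ij,v])/(EG - F^2), Gamma^v_ij = (E*[ij,v] - F*[ij,u])/(EG - F^2)
Gamma_uuu = 304/403, Gamma_uuv = 380/1209, Gamma_uvv = -1064/1209, Gamma_vuu = 448/403, Gamma_vuv = 560/1209, Gamma_vvv = -1568/1209
X = (2, 3/2), Y = (-1/2, 5/4) at the point

Answer: (nabla_X Y)^u = -19849/4836, (nabla_X Y)^v = -3304/1209


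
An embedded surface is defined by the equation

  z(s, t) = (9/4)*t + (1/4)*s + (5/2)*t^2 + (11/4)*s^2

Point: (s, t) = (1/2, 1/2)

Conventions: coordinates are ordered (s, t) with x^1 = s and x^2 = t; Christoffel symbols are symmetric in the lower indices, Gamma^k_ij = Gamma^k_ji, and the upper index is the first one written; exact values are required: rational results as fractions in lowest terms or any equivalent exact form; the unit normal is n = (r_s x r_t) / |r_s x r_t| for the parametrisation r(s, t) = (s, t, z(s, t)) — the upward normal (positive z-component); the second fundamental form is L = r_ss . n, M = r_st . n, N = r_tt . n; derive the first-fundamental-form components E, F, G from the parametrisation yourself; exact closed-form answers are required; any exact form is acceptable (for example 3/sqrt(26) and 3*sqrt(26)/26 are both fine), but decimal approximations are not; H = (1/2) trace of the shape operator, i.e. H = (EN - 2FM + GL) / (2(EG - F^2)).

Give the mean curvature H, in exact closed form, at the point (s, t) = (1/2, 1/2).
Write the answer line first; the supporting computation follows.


Answer: H = 5747*sqrt(521)/271441

z_s = 3, z_t = 19/4, z_ss = 11/2, z_st = 0, z_tt = 5
E = 10, F = 57/4, G = 377/16; answer radicand W^2 = 521/16
unnormalised second-form numerators: l = 11/2, m = 0, n = 5; L = l/sqrt(521/16), and similarly M = m/sqrt(W^2), N = n/sqrt(W^2)
H = (E*n - 2*F*m + G*l) / (2*(EG - F^2)*sqrt(W^2)); E*n - 2*F*m + G*l = 5747/32, EG - F^2 = 521/16, so H = (5747/2084)/sqrt(521/16)


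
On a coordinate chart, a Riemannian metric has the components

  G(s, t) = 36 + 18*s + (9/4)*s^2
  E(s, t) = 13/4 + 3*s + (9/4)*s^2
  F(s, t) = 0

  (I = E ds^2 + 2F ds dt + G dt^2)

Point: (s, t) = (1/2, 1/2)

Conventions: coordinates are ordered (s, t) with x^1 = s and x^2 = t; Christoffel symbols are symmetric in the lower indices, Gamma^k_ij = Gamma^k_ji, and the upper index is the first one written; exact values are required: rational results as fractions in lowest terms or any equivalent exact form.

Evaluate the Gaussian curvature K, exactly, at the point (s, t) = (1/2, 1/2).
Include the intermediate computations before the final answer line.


E = 85/16, F = 0, G = 729/16, EG - F^2 = 61965/256 at the point
E_s = 21/4, E_t = 0, F_s = 0, F_t = 0, G_s = 81/4, G_t = 0
E_tt = 0, F_st = 0, G_ss = 9/2
The intrinsic route: Brioschi's K = (det M1 - det M2)/(EG - F^2)^2.
M1 = [[-E_tt/2 + F_st - G_ss/2, E_s/2, F_s - E_t/2], [F_t - G_s/2, E, F], [G_t/2, F, G]] = [[-9/4, 21/8, 0], [-81/8, 85/16, 0], [0, 0, 729/16]]; det M1 = 85293/128
M2 = [[0, E_t/2, G_s/2], [E_t/2, E, F], [G_s/2, F, G]] = [[0, 0, 81/8], [0, 85/16, 0], [81/8, 0, 729/16]]; det M2 = -557685/1024
det M1 - det M2 = 1240029/1024; K = 1240029/1024 / (61965/256)^2 = 448/21675

Answer: K = 448/21675


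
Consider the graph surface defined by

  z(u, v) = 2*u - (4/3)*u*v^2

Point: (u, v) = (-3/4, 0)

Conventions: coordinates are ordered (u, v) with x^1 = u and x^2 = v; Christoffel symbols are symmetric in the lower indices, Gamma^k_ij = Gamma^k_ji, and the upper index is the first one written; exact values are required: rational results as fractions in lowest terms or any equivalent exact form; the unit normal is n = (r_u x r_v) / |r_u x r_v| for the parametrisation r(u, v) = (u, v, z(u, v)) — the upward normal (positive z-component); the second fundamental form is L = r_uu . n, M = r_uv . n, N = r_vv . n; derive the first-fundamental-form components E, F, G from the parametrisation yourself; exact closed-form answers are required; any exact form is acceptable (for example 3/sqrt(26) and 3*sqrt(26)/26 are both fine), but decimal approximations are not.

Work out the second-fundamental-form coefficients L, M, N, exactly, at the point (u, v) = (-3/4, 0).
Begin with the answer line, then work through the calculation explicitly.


Answer: L = 0, M = 0, N = 2*sqrt(5)/5

z_u = 2, z_v = 0, z_uu = 0, z_uv = 0, z_vv = 2
E = 5, F = 0, G = 1; answer radicand W^2 = 5
unnormalised second-form numerators: l = 0, m = 0, n = 2; L = l/sqrt(5), and similarly M = m/sqrt(W^2), N = n/sqrt(W^2)


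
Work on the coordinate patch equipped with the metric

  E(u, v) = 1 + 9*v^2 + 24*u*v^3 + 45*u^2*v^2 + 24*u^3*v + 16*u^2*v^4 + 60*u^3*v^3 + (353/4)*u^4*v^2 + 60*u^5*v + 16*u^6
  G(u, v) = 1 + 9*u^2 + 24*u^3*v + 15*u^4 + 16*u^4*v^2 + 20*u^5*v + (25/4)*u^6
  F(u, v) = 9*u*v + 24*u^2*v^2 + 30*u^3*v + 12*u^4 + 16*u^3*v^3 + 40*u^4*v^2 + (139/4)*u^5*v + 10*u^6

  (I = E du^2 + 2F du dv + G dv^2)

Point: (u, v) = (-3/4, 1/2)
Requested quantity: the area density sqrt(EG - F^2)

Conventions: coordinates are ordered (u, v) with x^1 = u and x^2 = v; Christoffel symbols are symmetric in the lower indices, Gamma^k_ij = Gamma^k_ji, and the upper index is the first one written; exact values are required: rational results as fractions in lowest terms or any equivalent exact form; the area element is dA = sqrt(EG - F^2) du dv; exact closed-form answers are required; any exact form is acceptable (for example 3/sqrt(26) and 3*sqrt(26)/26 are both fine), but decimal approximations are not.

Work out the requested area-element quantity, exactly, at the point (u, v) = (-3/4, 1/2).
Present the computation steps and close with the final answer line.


E = 9721/4096, F = -20925/8192, G = 94225/16384; EG - F^2 = 116725/16384

Answer: sqrt(EG - F^2) = 5*sqrt(4669)/128


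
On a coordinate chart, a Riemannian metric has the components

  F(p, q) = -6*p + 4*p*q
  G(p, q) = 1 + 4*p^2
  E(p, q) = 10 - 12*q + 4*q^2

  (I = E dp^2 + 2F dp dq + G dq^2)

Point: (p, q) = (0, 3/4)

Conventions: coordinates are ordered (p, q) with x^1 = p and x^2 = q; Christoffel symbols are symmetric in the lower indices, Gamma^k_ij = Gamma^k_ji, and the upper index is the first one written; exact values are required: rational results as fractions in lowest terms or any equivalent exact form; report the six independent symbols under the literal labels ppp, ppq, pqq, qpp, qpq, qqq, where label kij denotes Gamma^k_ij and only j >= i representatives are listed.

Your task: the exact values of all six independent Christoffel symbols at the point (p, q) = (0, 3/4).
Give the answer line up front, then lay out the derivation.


Answer: Gamma_ppp = 0, Gamma_ppq = -12/13, Gamma_pqq = 0, Gamma_qpp = 0, Gamma_qpq = 0, Gamma_qqq = 0

E = 13/4, F = 0, G = 1 at the point
E_p = 0, E_q = -6, F_p = -3, F_q = 0, G_p = 0, G_q = 0
EG - F^2 = 13/4;  g^inv = (4/13) * [[1, 0], [0, 13/4]]
first-kind symbols [ij,l] = (1/2)(d_i g_jl + d_j g_il - d_l g_ij): [pp,p] = E_p/2 = 0, [pp,q] = F_p - E_q/2 = 0, [pq,p] = E_q/2 = -3, [pq,q] = G_p/2 = 0, [qq,p] = F_q - G_p/2 = 0, [qq,q] = G_q/2 = 0
Gamma^p_ij = (G*[ij,p] - F*[ij,q])/(EG - F^2), Gamma^q_ij = (E*[ij,q] - F*[ij,p])/(EG - F^2)


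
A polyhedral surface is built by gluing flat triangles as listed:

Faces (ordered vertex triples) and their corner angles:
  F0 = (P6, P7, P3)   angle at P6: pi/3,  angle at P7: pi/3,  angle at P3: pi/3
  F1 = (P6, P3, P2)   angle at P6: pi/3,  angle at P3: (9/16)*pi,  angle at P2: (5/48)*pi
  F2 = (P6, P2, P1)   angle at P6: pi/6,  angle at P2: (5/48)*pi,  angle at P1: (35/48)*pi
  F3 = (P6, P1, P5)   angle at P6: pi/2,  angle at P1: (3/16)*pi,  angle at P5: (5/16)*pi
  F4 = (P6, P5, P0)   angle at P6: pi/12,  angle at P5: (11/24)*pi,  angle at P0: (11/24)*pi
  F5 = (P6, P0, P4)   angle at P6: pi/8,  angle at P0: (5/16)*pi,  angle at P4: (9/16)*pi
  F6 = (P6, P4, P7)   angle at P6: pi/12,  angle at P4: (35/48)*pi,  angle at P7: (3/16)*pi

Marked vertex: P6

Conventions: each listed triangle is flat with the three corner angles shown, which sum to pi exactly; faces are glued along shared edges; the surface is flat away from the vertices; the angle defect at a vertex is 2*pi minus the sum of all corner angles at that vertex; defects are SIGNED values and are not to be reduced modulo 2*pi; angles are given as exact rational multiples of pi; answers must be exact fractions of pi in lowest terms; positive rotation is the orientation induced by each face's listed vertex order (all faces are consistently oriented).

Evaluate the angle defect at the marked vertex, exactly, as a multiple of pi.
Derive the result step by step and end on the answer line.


Sum of corner angles at P6: (13/8)*pi
defect = 2*pi - (13/8)*pi

Answer: defect(P6) = (3/8)*pi


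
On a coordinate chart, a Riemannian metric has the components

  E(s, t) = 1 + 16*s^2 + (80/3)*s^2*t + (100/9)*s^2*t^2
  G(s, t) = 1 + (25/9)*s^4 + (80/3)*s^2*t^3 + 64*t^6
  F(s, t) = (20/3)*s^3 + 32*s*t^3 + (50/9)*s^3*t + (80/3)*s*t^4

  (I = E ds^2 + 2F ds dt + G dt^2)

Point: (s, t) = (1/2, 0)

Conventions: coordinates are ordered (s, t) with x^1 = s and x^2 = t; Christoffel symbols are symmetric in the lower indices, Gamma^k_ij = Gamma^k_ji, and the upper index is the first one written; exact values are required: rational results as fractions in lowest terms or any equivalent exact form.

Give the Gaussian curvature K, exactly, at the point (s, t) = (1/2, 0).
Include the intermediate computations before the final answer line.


E = 5, F = 5/6, G = 169/144, EG - F^2 = 745/144 at the point
E_s = 16, E_t = 20/3, F_s = 5, F_t = 25/36, G_s = 25/18, G_t = 0
E_tt = 50/9, F_st = 25/6, G_ss = 25/3
Brioschi: K = (det M1 - det M2) / (EG - F^2)^2 with the standard first/second-derivative matrices M1, M2.
M1 = [[-E_tt/2 + F_st - G_ss/2, E_s/2, F_s - E_t/2], [F_t - G_s/2, E, F], [G_t/2, F, G]] = [[-25/9, 8, 5/3], [0, 5, 5/6], [0, 5/6, 169/144]]; det M1 = -18625/1296
M2 = [[0, E_t/2, G_s/2], [E_t/2, E, F], [G_s/2, F, G]] = [[0, 10/3, 25/36], [10/3, 5, 5/6], [25/36, 5/6, 169/144]]; det M2 = -15025/1296
det M1 - det M2 = -25/9; K = -25/9 / (745/144)^2 = -2304/22201

Answer: K = -2304/22201


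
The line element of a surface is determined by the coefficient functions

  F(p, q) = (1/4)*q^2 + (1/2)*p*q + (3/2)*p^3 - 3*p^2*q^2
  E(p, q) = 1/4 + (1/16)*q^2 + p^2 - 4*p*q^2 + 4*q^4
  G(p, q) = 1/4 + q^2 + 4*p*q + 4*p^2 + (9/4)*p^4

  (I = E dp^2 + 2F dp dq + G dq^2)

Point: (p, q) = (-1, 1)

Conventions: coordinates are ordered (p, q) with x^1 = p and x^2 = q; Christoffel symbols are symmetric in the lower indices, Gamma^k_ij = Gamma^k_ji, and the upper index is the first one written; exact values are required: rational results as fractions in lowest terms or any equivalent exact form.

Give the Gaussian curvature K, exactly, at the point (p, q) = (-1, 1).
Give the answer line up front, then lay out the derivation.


Answer: K = -64912/34347

E = 149/16, F = -19/4, G = 7/2, EG - F^2 = 321/32 at the point
E_p = -6, E_q = 193/8, F_p = 11, F_q = -6, G_p = -13, G_q = -2
E_qq = 449/8, F_pq = 25/2, G_pp = 35
Evaluate Brioschi's two determinant matrices M1, M2 and divide by (EG - F^2)^2.
M1 = [[-E_qq/2 + F_pq - G_pp/2, E_p/2, F_p - E_q/2], [F_q - G_p/2, E, F], [G_q/2, F, G]] = [[-529/16, -3, -17/16], [1/2, 149/16, -19/4], [-1, -19/4, 7/2]]; det M1 = -178191/512
M2 = [[0, E_q/2, G_p/2], [E_q/2, E, F], [G_p/2, F, G]] = [[0, 193/16, -13/2], [193/16, 149/16, -19/4], [-13/2, -19/4, 7/2]]; det M2 = -80823/512
det M1 - det M2 = -12171/64; K = -12171/64 / (321/32)^2 = -64912/34347


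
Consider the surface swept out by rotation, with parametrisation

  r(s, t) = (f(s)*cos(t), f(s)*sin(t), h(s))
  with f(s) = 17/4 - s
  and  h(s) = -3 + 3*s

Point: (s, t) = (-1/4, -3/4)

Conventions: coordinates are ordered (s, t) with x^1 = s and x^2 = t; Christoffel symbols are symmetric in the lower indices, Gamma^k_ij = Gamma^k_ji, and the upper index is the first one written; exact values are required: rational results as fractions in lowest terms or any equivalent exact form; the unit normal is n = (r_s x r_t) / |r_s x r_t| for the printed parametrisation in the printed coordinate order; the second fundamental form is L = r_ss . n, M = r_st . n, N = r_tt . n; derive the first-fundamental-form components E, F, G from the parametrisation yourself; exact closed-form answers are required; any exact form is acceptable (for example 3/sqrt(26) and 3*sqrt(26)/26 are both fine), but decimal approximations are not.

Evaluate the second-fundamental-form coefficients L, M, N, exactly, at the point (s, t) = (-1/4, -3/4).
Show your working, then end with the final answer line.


f = 9/2, f' = -1, f'' = 0, h' = 3, h'' = 0
E = 10, F = 0, G = 81/4; answer radicand W^2 = 10
unnormalised second-form numerators: l = 0, m = 0, n = 27/2; L = l/sqrt(10), and similarly M = m/sqrt(W^2), N = n/sqrt(W^2)

Answer: L = 0, M = 0, N = 27*sqrt(10)/20


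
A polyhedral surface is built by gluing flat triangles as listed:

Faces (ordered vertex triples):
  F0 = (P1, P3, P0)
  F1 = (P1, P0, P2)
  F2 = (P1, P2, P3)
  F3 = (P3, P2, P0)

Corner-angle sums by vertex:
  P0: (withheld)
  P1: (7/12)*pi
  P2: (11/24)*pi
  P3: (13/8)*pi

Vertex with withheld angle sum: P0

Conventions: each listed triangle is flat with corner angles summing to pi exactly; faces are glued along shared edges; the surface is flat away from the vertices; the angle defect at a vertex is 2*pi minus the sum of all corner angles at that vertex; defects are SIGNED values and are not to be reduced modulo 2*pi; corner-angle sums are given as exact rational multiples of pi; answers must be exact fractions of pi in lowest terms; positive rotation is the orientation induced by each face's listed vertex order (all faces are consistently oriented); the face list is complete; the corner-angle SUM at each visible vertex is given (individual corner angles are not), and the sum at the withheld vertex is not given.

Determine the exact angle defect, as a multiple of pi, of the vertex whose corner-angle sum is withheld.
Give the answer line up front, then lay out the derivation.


Answer: defect(P0) = (2/3)*pi

V = 4, E = 6, F = 4; chi = V - E + F = 2
Gauss-Bonnet: total defect = 2*pi*chi = 4*pi; visible defects sum to (10/3)*pi


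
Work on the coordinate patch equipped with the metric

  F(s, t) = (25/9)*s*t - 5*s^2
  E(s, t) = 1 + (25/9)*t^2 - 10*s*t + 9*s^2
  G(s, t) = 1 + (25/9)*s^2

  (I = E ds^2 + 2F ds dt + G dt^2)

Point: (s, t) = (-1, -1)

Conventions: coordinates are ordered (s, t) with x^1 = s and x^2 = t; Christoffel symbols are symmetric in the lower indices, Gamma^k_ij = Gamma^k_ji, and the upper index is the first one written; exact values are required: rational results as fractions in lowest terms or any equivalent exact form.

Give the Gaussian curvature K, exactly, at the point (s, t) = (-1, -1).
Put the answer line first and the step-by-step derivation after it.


Answer: K = -9/100

E = 25/9, F = -20/9, G = 34/9, EG - F^2 = 50/9 at the point
E_s = -8, E_t = 40/9, F_s = 65/9, F_t = -25/9, G_s = -50/9, G_t = 0
E_tt = 50/9, F_st = 25/9, G_ss = 50/9
Brioschi: K = (det M1 - det M2) / (EG - F^2)^2 with the standard first/second-derivative matrices M1, M2.
M1 = [[-E_tt/2 + F_st - G_ss/2, E_s/2, F_s - E_t/2], [F_t - G_s/2, E, F], [G_t/2, F, G]] = [[-25/9, -4, 5], [0, 25/9, -20/9], [0, -20/9, 34/9]]; det M1 = -1250/81
M2 = [[0, E_t/2, G_s/2], [E_t/2, E, F], [G_s/2, F, G]] = [[0, 20/9, -25/9], [20/9, 25/9, -20/9], [-25/9, -20/9, 34/9]]; det M2 = -1025/81
det M1 - det M2 = -25/9; K = -25/9 / (50/9)^2 = -9/100


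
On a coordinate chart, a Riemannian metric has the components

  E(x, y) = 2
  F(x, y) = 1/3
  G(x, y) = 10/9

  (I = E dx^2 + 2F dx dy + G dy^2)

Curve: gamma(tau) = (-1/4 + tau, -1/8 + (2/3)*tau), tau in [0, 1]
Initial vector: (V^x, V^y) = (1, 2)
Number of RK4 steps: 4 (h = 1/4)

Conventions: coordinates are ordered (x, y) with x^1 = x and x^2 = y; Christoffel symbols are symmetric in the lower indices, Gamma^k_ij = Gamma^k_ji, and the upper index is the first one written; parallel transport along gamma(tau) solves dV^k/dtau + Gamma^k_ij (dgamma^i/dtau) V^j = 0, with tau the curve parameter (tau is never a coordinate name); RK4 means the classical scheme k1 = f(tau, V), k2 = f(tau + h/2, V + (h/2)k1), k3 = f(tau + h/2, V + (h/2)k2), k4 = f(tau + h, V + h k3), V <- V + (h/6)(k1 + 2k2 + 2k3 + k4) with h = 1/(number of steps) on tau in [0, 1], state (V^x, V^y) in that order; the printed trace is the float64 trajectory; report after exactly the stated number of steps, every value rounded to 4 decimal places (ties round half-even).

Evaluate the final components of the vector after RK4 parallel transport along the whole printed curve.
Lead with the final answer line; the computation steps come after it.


Answer: V^x = 1.0000, V^y = 2.0000

gamma'(tau) = (1, 2/3); f(tau, V)^k = -Gamma^k_ij(gamma(tau)) gamma'^i(tau) V^j; h = 1/4; intermediate values shown to 6 dp
curve data and Christoffel symbols at the stage parameters:
  tau = 0.000000: gamma = (-0.250000, -0.125000), gamma' = (1.000000, 0.666667); Gamma_xxx = 0.000000, Gamma_xxy = 0.000000, Gamma_xyy = 0.000000, Gamma_yxx = 0.000000, Gamma_yxy = 0.000000, Gamma_yyy = 0.000000
  tau = 0.125000: gamma = (-0.125000, -0.041667), gamma' = (1.000000, 0.666667); Gamma_xxx = 0.000000, Gamma_xxy = 0.000000, Gamma_xyy = 0.000000, Gamma_yxx = 0.000000, Gamma_yxy = 0.000000, Gamma_yyy = 0.000000
  tau = 0.250000: gamma = (0.000000, 0.041667), gamma' = (1.000000, 0.666667); Gamma_xxx = 0.000000, Gamma_xxy = 0.000000, Gamma_xyy = 0.000000, Gamma_yxx = 0.000000, Gamma_yxy = 0.000000, Gamma_yyy = 0.000000
  tau = 0.375000: gamma = (0.125000, 0.125000), gamma' = (1.000000, 0.666667); Gamma_xxx = 0.000000, Gamma_xxy = 0.000000, Gamma_xyy = 0.000000, Gamma_yxx = 0.000000, Gamma_yxy = 0.000000, Gamma_yyy = 0.000000
  tau = 0.500000: gamma = (0.250000, 0.208333), gamma' = (1.000000, 0.666667); Gamma_xxx = 0.000000, Gamma_xxy = 0.000000, Gamma_xyy = 0.000000, Gamma_yxx = 0.000000, Gamma_yxy = 0.000000, Gamma_yyy = 0.000000
  tau = 0.625000: gamma = (0.375000, 0.291667), gamma' = (1.000000, 0.666667); Gamma_xxx = 0.000000, Gamma_xxy = 0.000000, Gamma_xyy = 0.000000, Gamma_yxx = 0.000000, Gamma_yxy = 0.000000, Gamma_yyy = 0.000000
  tau = 0.750000: gamma = (0.500000, 0.375000), gamma' = (1.000000, 0.666667); Gamma_xxx = 0.000000, Gamma_xxy = 0.000000, Gamma_xyy = 0.000000, Gamma_yxx = 0.000000, Gamma_yxy = 0.000000, Gamma_yyy = 0.000000
  tau = 0.875000: gamma = (0.625000, 0.458333), gamma' = (1.000000, 0.666667); Gamma_xxx = 0.000000, Gamma_xxy = 0.000000, Gamma_xyy = 0.000000, Gamma_yxx = 0.000000, Gamma_yxy = 0.000000, Gamma_yyy = 0.000000
  tau = 1.000000: gamma = (0.750000, 0.541667), gamma' = (1.000000, 0.666667); Gamma_xxx = 0.000000, Gamma_xxy = 0.000000, Gamma_xyy = 0.000000, Gamma_yxx = 0.000000, Gamma_yxy = 0.000000, Gamma_yyy = 0.000000
step 0: V^x = 1.0000, V^y = 2.0000
step 1: k1 = (0.000000, 0.000000), k2 = (0.000000, 0.000000), k3 = (0.000000, 0.000000), k4 = (0.000000, 0.000000); V <- V + (h/6)(k1 + 2k2 + 2k3 + k4): V^x = 1.0000, V^y = 2.0000
step 2: k1 = (0.000000, 0.000000), k2 = (0.000000, 0.000000), k3 = (0.000000, 0.000000), k4 = (0.000000, 0.000000); V <- V + (h/6)(k1 + 2k2 + 2k3 + k4): V^x = 1.0000, V^y = 2.0000
step 3: k1 = (0.000000, 0.000000), k2 = (0.000000, 0.000000), k3 = (0.000000, 0.000000), k4 = (0.000000, 0.000000); V <- V + (h/6)(k1 + 2k2 + 2k3 + k4): V^x = 1.0000, V^y = 2.0000
step 4: k1 = (0.000000, 0.000000), k2 = (0.000000, 0.000000), k3 = (0.000000, 0.000000), k4 = (0.000000, 0.000000); V <- V + (h/6)(k1 + 2k2 + 2k3 + k4): V^x = 1.0000, V^y = 2.0000
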